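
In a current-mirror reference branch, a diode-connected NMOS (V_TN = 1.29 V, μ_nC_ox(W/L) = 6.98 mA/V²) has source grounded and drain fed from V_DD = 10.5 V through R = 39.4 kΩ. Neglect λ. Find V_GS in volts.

V_GS = 1.55 V

With gate tied to drain, V_GS = V_DS ≥ V_GS − V_TN, so the device is in saturation.
KCL at the drain: ½ k_n (V_GS − V_TN)² = (V_DD − V_GS)/R.
Let x = V_GS − 1.29. Then 138 x² + x − 9.21 = 0, giving x = 0.255 V (positive root), so V_GS = 1.55 V.
I_D = (V_DD − V_GS)/R = (10.5 − 1.55) / 39.4 = 0.227 mA.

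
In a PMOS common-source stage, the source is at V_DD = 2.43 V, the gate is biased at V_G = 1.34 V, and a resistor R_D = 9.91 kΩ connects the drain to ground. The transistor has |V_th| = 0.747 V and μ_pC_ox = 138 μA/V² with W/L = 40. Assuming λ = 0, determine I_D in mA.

V_SG = V_DD − V_G = 2.43 − 1.34 = 1.09 V, so V_ov = 1.09 − 0.747 = 0.343 V.
k_p = μ_pC_ox · (W/L) = 5.52 mA/V².
Assume saturation: I_D = ½ k_p V_ov² = 0.5 × 5.52 × 0.343² = 0.325 mA, giving V_SD = V_DD − I_D R_D = 2.43 − 0.325 × 9.91 = -0.788 V.
But -0.788 V < V_ov = 0.343 V, so the device is actually in triode.
In triode I_D = k_p[V_ov V_SD − ½ V_SD²] and I_D = (V_DD − V_SD)/R_D. Equating: 27.4 V_SD² − 19.76 V_SD + 2.43 = 0, giving V_SD = 0.157 V (the root below V_ov).
I_D = (2.43 − 0.157) / 9.91 = 0.229 mA.

I_D = 0.229 mA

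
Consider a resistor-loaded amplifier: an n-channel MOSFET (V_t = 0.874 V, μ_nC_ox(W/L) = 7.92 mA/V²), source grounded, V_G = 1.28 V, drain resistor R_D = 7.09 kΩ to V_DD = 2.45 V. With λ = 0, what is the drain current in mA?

V_GS = V_G = 1.28 V, so V_ov = 1.28 − 0.874 = 0.406 V.
Assume saturation: I_D = ½ k_n V_ov² = 0.5 × 7.92 × 0.406² = 0.653 mA, giving V_DS = V_DD − I_D R_D = 2.45 − 0.653 × 7.09 = -2.18 V.
But -2.18 V < V_ov = 0.406 V, so the device is actually in triode.
In triode I_D = k_n[V_ov V_DS − ½ V_DS²] and I_D = (V_DD − V_DS)/R_D. Equating: 28.1 V_DS² − 23.8 V_DS + 2.45 = 0, giving V_DS = 0.12 V (the root below V_ov).
I_D = (2.45 − 0.12) / 7.09 = 0.329 mA.

I_D = 0.329 mA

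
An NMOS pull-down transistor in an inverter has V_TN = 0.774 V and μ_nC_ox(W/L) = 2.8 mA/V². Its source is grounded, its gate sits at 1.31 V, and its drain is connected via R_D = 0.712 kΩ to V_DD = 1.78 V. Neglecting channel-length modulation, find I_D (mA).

V_GS = V_G = 1.31 V, so V_ov = 1.31 − 0.774 = 0.536 V.
Assume saturation: I_D = ½ k_n V_ov² = 0.5 × 2.8 × 0.536² = 0.402 mA, giving V_DS = V_DD − I_D R_D = 1.78 − 0.402 × 0.712 = 1.49 V.
V_DS = 1.49 V ≥ V_ov = 0.536 V, confirming saturation.

I_D = 0.402 mA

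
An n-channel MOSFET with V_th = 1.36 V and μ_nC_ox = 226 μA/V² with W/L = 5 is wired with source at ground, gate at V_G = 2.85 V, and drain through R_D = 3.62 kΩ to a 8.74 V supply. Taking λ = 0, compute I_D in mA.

I_D = 1.25 mA

V_GS = V_G = 2.85 V, so V_ov = 2.85 − 1.36 = 1.49 V.
k_n = μ_nC_ox · (W/L) = 1.13 mA/V².
Assume saturation: I_D = ½ k_n V_ov² = 0.5 × 1.13 × 1.49² = 1.25 mA, giving V_DS = V_DD − I_D R_D = 8.74 − 1.25 × 3.62 = 4.2 V.
V_DS = 4.2 V ≥ V_ov = 1.49 V, confirming saturation.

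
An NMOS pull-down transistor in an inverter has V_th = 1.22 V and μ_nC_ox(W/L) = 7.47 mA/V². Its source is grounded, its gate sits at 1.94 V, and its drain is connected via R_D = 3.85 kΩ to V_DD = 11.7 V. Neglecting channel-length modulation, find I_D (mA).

V_GS = V_G = 1.94 V, so V_ov = 1.94 − 1.22 = 0.72 V.
Assume saturation: I_D = ½ k_n V_ov² = 0.5 × 7.47 × 0.72² = 1.94 mA, giving V_DS = V_DD − I_D R_D = 11.7 − 1.94 × 3.85 = 4.25 V.
V_DS = 4.25 V ≥ V_ov = 0.72 V, confirming saturation.

I_D = 1.94 mA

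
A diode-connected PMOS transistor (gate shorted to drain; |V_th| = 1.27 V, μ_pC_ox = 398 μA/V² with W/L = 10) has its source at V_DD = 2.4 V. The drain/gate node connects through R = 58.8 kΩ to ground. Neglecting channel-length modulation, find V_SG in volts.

With gate tied to drain, V_SG = V_SD ≥ V_SG − |V_th|, so the device is in saturation.
k_p = μ_pC_ox · (W/L) = 3.98 mA/V².
KCL at the drain: ½ k_p (V_SG − |V_th|)² = (V_DD − V_SG)/R.
Let x = V_SG − 1.27. Then 117 x² + x − 1.13 = 0, giving x = 0.0941 V (positive root), so V_SG = 1.36 V.
I_D = (V_DD − V_SG)/R = (2.4 − 1.36) / 58.8 = 0.0176 mA.

V_SG = 1.36 V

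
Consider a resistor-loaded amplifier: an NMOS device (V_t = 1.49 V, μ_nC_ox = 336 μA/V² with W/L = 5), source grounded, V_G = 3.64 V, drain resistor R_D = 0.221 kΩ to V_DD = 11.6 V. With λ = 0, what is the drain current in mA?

I_D = 3.88 mA

V_GS = V_G = 3.64 V, so V_ov = 3.64 − 1.49 = 2.15 V.
k_n = μ_nC_ox · (W/L) = 1.68 mA/V².
Assume saturation: I_D = ½ k_n V_ov² = 0.5 × 1.68 × 2.15² = 3.88 mA, giving V_DS = V_DD − I_D R_D = 11.6 − 3.88 × 0.221 = 10.7 V.
V_DS = 10.7 V ≥ V_ov = 2.15 V, confirming saturation.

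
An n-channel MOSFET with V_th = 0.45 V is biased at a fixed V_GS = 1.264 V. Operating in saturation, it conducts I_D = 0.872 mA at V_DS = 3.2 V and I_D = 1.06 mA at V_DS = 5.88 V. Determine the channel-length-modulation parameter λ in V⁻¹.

λ = 0.108 V⁻¹

With V_GS fixed, I_D ∝ (1 + λ V_DS) in saturation, so I_D2/I_D1 = (1 + λ V_DS2)/(1 + λ V_DS1).
1.06/0.872 = 1.216 = (1 + 5.88 λ)/(1 + 3.2 λ).
Solving: λ (I_D1 V_DS2 − I_D2 V_DS1) = I_D2 − I_D1, so λ = (1.06 − 0.872) / (0.872 × 5.88 − 1.06 × 3.2) = 0.188 / 1.74 = 0.108 V⁻¹.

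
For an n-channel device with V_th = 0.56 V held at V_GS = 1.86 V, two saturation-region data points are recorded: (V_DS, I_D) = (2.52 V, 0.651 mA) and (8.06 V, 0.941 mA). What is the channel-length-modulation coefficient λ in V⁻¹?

With V_GS fixed, I_D ∝ (1 + λ V_DS) in saturation, so I_D2/I_D1 = (1 + λ V_DS2)/(1 + λ V_DS1).
0.941/0.651 = 1.445 = (1 + 8.06 λ)/(1 + 2.52 λ).
Solving: λ (I_D1 V_DS2 − I_D2 V_DS1) = I_D2 − I_D1, so λ = (0.941 − 0.651) / (0.651 × 8.06 − 0.941 × 2.52) = 0.29 / 2.88 = 0.101 V⁻¹.

λ = 0.101 V⁻¹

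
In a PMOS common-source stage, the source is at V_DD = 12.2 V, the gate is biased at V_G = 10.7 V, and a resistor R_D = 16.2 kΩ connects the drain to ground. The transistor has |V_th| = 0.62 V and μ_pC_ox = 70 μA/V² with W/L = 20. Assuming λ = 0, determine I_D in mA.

I_D = 0.542 mA

V_SG = V_DD − V_G = 12.2 − 10.7 = 1.5 V, so V_ov = 1.5 − 0.62 = 0.88 V.
k_p = μ_pC_ox · (W/L) = 1.4 mA/V².
Assume saturation: I_D = ½ k_p V_ov² = 0.5 × 1.4 × 0.88² = 0.542 mA, giving V_SD = V_DD − I_D R_D = 12.2 − 0.542 × 16.2 = 3.42 V.
V_SD = 3.42 V ≥ V_ov = 0.88 V, confirming saturation.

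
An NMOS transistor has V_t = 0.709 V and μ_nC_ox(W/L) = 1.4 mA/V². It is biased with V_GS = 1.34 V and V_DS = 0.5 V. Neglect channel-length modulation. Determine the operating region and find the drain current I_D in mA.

Triode; I_D = 0.267 mA

V_ov = V_GS − V_t = 1.34 − 0.709 = 0.631 V.
Since V_DS = 0.5 V < V_ov = 0.631 V, the device is in the triode region.
I_D = k_n [V_ov · V_DS − ½ V_DS²] = 1.4 × [0.631 × 0.5 − 0.5 × 0.5²] = 0.267 mA.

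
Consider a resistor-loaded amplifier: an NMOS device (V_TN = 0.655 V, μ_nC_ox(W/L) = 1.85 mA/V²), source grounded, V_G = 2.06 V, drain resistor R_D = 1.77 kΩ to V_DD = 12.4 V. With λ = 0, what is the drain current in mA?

V_GS = V_G = 2.06 V, so V_ov = 2.06 − 0.655 = 1.41 V.
Assume saturation: I_D = ½ k_n V_ov² = 0.5 × 1.85 × 1.41² = 1.83 mA, giving V_DS = V_DD − I_D R_D = 12.4 − 1.83 × 1.77 = 9.17 V.
V_DS = 9.17 V ≥ V_ov = 1.41 V, confirming saturation.

I_D = 1.83 mA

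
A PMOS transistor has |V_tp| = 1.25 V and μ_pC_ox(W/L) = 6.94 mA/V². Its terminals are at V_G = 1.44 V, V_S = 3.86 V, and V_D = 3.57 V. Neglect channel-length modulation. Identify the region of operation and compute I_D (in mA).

Triode; I_D = 2.06 mA

V_SG = V_S − V_G = 3.86 − 1.44 = 2.42 V; V_SD = V_S − V_D = 3.86 − 3.57 = 0.29 V.
V_ov = V_SG − |V_tp| = 2.42 − 1.25 = 1.17 V.
Since V_SD = 0.29 V < V_ov = 1.17 V, the device is in the triode region.
I_D = k_p [V_ov · V_SD − ½ V_SD²] = 6.94 × [1.17 × 0.29 − 0.5 × 0.29²] = 2.06 mA.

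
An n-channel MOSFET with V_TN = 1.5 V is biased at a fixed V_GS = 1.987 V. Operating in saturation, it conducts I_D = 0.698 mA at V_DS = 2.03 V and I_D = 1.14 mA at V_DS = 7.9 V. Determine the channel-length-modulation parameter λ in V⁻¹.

λ = 0.138 V⁻¹

With V_GS fixed, I_D ∝ (1 + λ V_DS) in saturation, so I_D2/I_D1 = (1 + λ V_DS2)/(1 + λ V_DS1).
1.14/0.698 = 1.633 = (1 + 7.9 λ)/(1 + 2.03 λ).
Solving: λ (I_D1 V_DS2 − I_D2 V_DS1) = I_D2 − I_D1, so λ = (1.14 − 0.698) / (0.698 × 7.9 − 1.14 × 2.03) = 0.442 / 3.2 = 0.138 V⁻¹.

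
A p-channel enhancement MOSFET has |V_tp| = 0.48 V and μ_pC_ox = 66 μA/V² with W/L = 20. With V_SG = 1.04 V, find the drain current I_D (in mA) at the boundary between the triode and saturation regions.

I_D = 0.207 mA

At the boundary V_SD = V_ov = V_SG − |V_tp| = 1.04 − 0.48 = 0.56 V.
k_p = μ_pC_ox · (W/L) = 1.32 mA/V².
I_D = ½ k_p V_ov² = 0.5 × 1.32 × 0.56² = 0.207 mA.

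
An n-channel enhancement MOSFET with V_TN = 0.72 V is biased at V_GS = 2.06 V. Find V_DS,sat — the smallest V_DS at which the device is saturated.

The boundary between triode and saturation is V_DS = V_GS − V_TN = V_ov.
V_ov = 2.06 − 0.72 = 1.34 V.

V_DS,sat = 1.34 V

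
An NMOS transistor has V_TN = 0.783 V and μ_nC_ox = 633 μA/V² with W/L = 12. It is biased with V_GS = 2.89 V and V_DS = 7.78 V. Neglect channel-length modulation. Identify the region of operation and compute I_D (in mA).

Saturation; I_D = 16.9 mA

k_n = μ_nC_ox · (W/L) = 7.596 mA/V².
V_ov = V_GS − V_TN = 2.89 − 0.783 = 2.11 V.
Since V_DS = 7.78 V ≥ V_ov = 2.11 V, the device is in saturation.
I_D = ½ k_n V_ov² = 0.5 × 7.596 × 2.11² = 16.9 mA.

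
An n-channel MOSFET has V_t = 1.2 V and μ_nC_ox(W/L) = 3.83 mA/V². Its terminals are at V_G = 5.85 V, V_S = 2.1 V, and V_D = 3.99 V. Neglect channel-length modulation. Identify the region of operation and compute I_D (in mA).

Triode; I_D = 11.6 mA

V_GS = V_G − V_S = 5.85 − 2.1 = 3.75 V; V_DS = V_D − V_S = 3.99 − 2.1 = 1.89 V.
V_ov = V_GS − V_t = 3.75 − 1.2 = 2.55 V.
Since V_DS = 1.89 V < V_ov = 2.55 V, the device is in the triode region.
I_D = k_n [V_ov · V_DS − ½ V_DS²] = 3.83 × [2.55 × 1.89 − 0.5 × 1.89²] = 11.6 mA.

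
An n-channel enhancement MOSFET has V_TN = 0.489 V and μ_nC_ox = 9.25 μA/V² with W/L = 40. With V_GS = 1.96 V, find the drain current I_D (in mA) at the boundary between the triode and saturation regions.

I_D = 0.400 mA

At the boundary V_DS = V_ov = V_GS − V_TN = 1.96 − 0.489 = 1.47 V.
k_n = μ_nC_ox · (W/L) = 0.37 mA/V².
I_D = ½ k_n V_ov² = 0.5 × 0.37 × 1.47² = 0.4 mA.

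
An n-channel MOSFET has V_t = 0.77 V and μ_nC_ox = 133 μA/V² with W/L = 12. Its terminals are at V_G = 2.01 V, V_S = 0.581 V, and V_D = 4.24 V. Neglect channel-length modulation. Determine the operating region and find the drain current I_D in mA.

Saturation; I_D = 0.347 mA

V_GS = V_G − V_S = 2.01 − 0.581 = 1.43 V; V_DS = V_D − V_S = 4.24 − 0.581 = 3.66 V.
k_n = μ_nC_ox · (W/L) = 1.596 mA/V².
V_ov = V_GS − V_t = 1.43 − 0.77 = 0.659 V.
Since V_DS = 3.66 V ≥ V_ov = 0.659 V, the device is in saturation.
I_D = ½ k_n V_ov² = 0.5 × 1.596 × 0.659² = 0.347 mA.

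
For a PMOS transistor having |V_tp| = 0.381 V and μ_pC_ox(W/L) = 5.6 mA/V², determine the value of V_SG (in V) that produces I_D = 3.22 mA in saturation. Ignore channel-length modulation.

In saturation I_D = ½ k_p (V_SG − |V_tp|)², so V_SG − |V_tp| = √(2 I_D / k_p) = √(2 × 3.22 / 5.6) = 1.07 V.
V_SG = 0.381 + 1.07 = 1.45 V.

V_SG = 1.45 V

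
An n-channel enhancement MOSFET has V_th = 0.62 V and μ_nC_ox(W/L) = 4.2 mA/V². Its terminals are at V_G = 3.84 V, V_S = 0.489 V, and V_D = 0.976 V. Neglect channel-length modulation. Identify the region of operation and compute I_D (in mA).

V_GS = V_G − V_S = 3.84 − 0.489 = 3.35 V; V_DS = V_D − V_S = 0.976 − 0.489 = 0.487 V.
V_ov = V_GS − V_th = 3.35 − 0.62 = 2.73 V.
Since V_DS = 0.487 V < V_ov = 2.73 V, the device is in the triode region.
I_D = k_n [V_ov · V_DS − ½ V_DS²] = 4.2 × [2.73 × 0.487 − 0.5 × 0.487²] = 5.09 mA.

Triode; I_D = 5.09 mA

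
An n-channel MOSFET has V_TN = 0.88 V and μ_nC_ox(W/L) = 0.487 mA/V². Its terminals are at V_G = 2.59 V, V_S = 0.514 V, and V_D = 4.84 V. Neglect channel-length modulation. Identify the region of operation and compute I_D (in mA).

Saturation; I_D = 0.348 mA

V_GS = V_G − V_S = 2.59 − 0.514 = 2.08 V; V_DS = V_D − V_S = 4.84 − 0.514 = 4.33 V.
V_ov = V_GS − V_TN = 2.08 − 0.88 = 1.2 V.
Since V_DS = 4.33 V ≥ V_ov = 1.2 V, the device is in saturation.
I_D = ½ k_n V_ov² = 0.5 × 0.487 × 1.2² = 0.348 mA.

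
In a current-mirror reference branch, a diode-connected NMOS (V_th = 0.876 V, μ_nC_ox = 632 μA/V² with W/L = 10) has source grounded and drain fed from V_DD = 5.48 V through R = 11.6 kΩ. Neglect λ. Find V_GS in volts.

With gate tied to drain, V_GS = V_DS ≥ V_GS − V_th, so the device is in saturation.
k_n = μ_nC_ox · (W/L) = 6.32 mA/V².
KCL at the drain: ½ k_n (V_GS − V_th)² = (V_DD − V_GS)/R.
Let x = V_GS − 0.876. Then 36.7 x² + x − 4.604 = 0, giving x = 0.341 V (positive root), so V_GS = 1.22 V.
I_D = (V_DD − V_GS)/R = (5.48 − 1.22) / 11.6 = 0.367 mA.

V_GS = 1.22 V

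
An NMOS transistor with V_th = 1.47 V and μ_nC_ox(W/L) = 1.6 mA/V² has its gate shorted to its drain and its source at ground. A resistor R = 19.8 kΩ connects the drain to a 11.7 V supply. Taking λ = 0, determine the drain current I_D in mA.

I_D = 0.478 mA

With gate tied to drain, V_GS = V_DS ≥ V_GS − V_th, so the device is in saturation.
KCL at the drain: ½ k_n (V_GS − V_th)² = (V_DD − V_GS)/R.
Let x = V_GS − 1.47. Then 15.8 x² + x − 10.23 = 0, giving x = 0.773 V (positive root), so V_GS = 2.24 V.
I_D = (V_DD − V_GS)/R = (11.7 − 2.24) / 19.8 = 0.478 mA.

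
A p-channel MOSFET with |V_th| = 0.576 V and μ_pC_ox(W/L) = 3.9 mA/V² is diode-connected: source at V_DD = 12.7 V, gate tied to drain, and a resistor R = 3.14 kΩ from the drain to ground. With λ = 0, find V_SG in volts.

V_SG = 1.90 V

With gate tied to drain, V_SG = V_SD ≥ V_SG − |V_th|, so the device is in saturation.
KCL at the drain: ½ k_p (V_SG − |V_th|)² = (V_DD − V_SG)/R.
Let x = V_SG − 0.576. Then 6.12 x² + x − 12.12 = 0, giving x = 1.33 V (positive root), so V_SG = 1.9 V.
I_D = (V_DD − V_SG)/R = (12.7 − 1.9) / 3.14 = 3.44 mA.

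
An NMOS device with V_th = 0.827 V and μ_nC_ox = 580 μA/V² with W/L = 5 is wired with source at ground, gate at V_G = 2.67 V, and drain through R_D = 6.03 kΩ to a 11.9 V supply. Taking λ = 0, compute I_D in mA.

I_D = 1.91 mA

V_GS = V_G = 2.67 V, so V_ov = 2.67 − 0.827 = 1.84 V.
k_n = μ_nC_ox · (W/L) = 2.9 mA/V².
Assume saturation: I_D = ½ k_n V_ov² = 0.5 × 2.9 × 1.84² = 4.93 mA, giving V_DS = V_DD − I_D R_D = 11.9 − 4.93 × 6.03 = -17.8 V.
But -17.8 V < V_ov = 1.84 V, so the device is actually in triode.
In triode I_D = k_n[V_ov V_DS − ½ V_DS²] and I_D = (V_DD − V_DS)/R_D. Equating: 8.74 V_DS² − 33.23 V_DS + 11.9 = 0, giving V_DS = 0.4 V (the root below V_ov).
I_D = (11.9 − 0.4) / 6.03 = 1.91 mA.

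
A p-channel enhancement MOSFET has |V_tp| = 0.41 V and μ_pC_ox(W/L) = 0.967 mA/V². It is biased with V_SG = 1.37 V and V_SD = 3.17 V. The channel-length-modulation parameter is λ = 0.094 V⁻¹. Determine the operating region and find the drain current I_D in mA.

Saturation; I_D = 0.578 mA

V_ov = V_SG − |V_tp| = 1.37 − 0.41 = 0.96 V.
Since V_SD = 3.17 V ≥ V_ov = 0.96 V, the device is in saturation.
I_D = ½ k_p V_ov² (1 + λ V_SD) = 0.5 × 0.967 × 0.96² × (1 + 0.094 × 3.17) = 0.578 mA.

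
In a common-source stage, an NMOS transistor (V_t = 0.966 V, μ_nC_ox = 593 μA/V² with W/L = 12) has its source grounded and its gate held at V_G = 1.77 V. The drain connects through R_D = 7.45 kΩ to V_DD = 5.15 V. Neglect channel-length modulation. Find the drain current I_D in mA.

V_GS = V_G = 1.77 V, so V_ov = 1.77 − 0.966 = 0.804 V.
k_n = μ_nC_ox · (W/L) = 7.116 mA/V².
Assume saturation: I_D = ½ k_n V_ov² = 0.5 × 7.116 × 0.804² = 2.3 mA, giving V_DS = V_DD − I_D R_D = 5.15 − 2.3 × 7.45 = -12 V.
But -12 V < V_ov = 0.804 V, so the device is actually in triode.
In triode I_D = k_n[V_ov V_DS − ½ V_DS²] and I_D = (V_DD − V_DS)/R_D. Equating: 26.5 V_DS² − 43.62 V_DS + 5.15 = 0, giving V_DS = 0.128 V (the root below V_ov).
I_D = (5.15 − 0.128) / 7.45 = 0.674 mA.

I_D = 0.674 mA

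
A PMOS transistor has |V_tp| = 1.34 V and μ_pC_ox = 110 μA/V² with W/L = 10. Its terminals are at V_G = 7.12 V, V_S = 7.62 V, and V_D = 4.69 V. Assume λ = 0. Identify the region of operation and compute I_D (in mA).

V_SG = V_S − V_G = 7.62 − 7.12 = 0.5 V; V_SD = V_S − V_D = 7.62 − 4.69 = 2.93 V.
V_SG = 0.5 V < |V_tp| = 1.34 V, so the transistor is in cutoff.

Cutoff; I_D = 0 mA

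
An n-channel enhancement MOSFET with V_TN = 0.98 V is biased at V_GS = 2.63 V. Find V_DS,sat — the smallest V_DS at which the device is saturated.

V_DS,sat = 1.65 V

The boundary between triode and saturation is V_DS = V_GS − V_TN = V_ov.
V_ov = 2.63 − 0.98 = 1.65 V.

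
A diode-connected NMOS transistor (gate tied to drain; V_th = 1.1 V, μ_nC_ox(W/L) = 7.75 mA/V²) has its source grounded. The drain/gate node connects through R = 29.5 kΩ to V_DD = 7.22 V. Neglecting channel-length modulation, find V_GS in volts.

V_GS = 1.33 V

With gate tied to drain, V_GS = V_DS ≥ V_GS − V_th, so the device is in saturation.
KCL at the drain: ½ k_n (V_GS − V_th)² = (V_DD − V_GS)/R.
Let x = V_GS − 1.1. Then 114 x² + x − 6.12 = 0, giving x = 0.227 V (positive root), so V_GS = 1.33 V.
I_D = (V_DD − V_GS)/R = (7.22 − 1.33) / 29.5 = 0.2 mA.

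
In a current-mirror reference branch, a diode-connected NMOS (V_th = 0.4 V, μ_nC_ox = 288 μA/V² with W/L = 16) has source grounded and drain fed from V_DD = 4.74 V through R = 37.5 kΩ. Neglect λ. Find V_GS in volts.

With gate tied to drain, V_GS = V_DS ≥ V_GS − V_th, so the device is in saturation.
k_n = μ_nC_ox · (W/L) = 4.608 mA/V².
KCL at the drain: ½ k_n (V_GS − V_th)² = (V_DD − V_GS)/R.
Let x = V_GS − 0.4. Then 86.4 x² + x − 4.34 = 0, giving x = 0.218 V (positive root), so V_GS = 0.618 V.
I_D = (V_DD − V_GS)/R = (4.74 − 0.618) / 37.5 = 0.11 mA.

V_GS = 0.618 V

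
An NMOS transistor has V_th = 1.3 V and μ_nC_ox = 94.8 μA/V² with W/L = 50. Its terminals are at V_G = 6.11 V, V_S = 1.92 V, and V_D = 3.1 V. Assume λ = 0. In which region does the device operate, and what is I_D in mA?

V_GS = V_G − V_S = 6.11 − 1.92 = 4.19 V; V_DS = V_D − V_S = 3.1 − 1.92 = 1.18 V.
k_n = μ_nC_ox · (W/L) = 4.74 mA/V².
V_ov = V_GS − V_th = 4.19 − 1.3 = 2.89 V.
Since V_DS = 1.18 V < V_ov = 2.89 V, the device is in the triode region.
I_D = k_n [V_ov · V_DS − ½ V_DS²] = 4.74 × [2.89 × 1.18 − 0.5 × 1.18²] = 12.9 mA.

Triode; I_D = 12.9 mA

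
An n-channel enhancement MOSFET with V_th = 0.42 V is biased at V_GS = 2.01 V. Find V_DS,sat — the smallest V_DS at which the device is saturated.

The boundary between triode and saturation is V_DS = V_GS − V_th = V_ov.
V_ov = 2.01 − 0.42 = 1.59 V.

V_DS,sat = 1.59 V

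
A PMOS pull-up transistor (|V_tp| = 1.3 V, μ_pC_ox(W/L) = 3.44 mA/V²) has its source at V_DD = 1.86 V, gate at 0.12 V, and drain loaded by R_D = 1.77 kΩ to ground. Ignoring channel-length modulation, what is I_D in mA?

V_SG = V_DD − V_G = 1.86 − 0.12 = 1.74 V, so V_ov = 1.74 − 1.3 = 0.44 V.
Assume saturation: I_D = ½ k_p V_ov² = 0.5 × 3.44 × 0.44² = 0.333 mA, giving V_SD = V_DD − I_D R_D = 1.86 − 0.333 × 1.77 = 1.27 V.
V_SD = 1.27 V ≥ V_ov = 0.44 V, confirming saturation.

I_D = 0.333 mA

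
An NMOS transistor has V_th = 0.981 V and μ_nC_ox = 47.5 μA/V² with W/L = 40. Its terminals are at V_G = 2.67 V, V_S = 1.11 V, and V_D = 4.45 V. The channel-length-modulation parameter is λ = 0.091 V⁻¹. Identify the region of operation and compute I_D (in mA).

V_GS = V_G − V_S = 2.67 − 1.11 = 1.56 V; V_DS = V_D − V_S = 4.45 − 1.11 = 3.34 V.
k_n = μ_nC_ox · (W/L) = 1.9 mA/V².
V_ov = V_GS − V_th = 1.56 − 0.981 = 0.579 V.
Since V_DS = 3.34 V ≥ V_ov = 0.579 V, the device is in saturation.
I_D = ½ k_n V_ov² (1 + λ V_DS) = 0.5 × 1.9 × 0.579² × (1 + 0.091 × 3.34) = 0.415 mA.

Saturation; I_D = 0.415 mA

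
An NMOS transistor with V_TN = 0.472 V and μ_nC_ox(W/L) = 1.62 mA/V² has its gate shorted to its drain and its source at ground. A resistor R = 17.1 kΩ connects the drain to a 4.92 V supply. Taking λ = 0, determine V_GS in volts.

V_GS = 1.00 V

With gate tied to drain, V_GS = V_DS ≥ V_GS − V_TN, so the device is in saturation.
KCL at the drain: ½ k_n (V_GS − V_TN)² = (V_DD − V_GS)/R.
Let x = V_GS − 0.472. Then 13.9 x² + x − 4.448 = 0, giving x = 0.532 V (positive root), so V_GS = 1 V.
I_D = (V_DD − V_GS)/R = (4.92 − 1) / 17.1 = 0.229 mA.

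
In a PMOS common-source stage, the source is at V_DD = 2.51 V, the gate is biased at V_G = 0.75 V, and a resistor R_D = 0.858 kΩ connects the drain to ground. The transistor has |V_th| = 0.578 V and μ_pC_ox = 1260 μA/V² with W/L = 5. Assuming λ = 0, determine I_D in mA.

V_SG = V_DD − V_G = 2.51 − 0.75 = 1.76 V, so V_ov = 1.76 − 0.578 = 1.18 V.
k_p = μ_pC_ox · (W/L) = 6.3 mA/V².
Assume saturation: I_D = ½ k_p V_ov² = 0.5 × 6.3 × 1.18² = 4.4 mA, giving V_SD = V_DD − I_D R_D = 2.51 − 4.4 × 0.858 = -1.27 V.
But -1.27 V < V_ov = 1.18 V, so the device is actually in triode.
In triode I_D = k_p[V_ov V_SD − ½ V_SD²] and I_D = (V_DD − V_SD)/R_D. Equating: 2.7 V_SD² − 7.389 V_SD + 2.51 = 0, giving V_SD = 0.397 V (the root below V_ov).
I_D = (2.51 − 0.397) / 0.858 = 2.46 mA.

I_D = 2.46 mA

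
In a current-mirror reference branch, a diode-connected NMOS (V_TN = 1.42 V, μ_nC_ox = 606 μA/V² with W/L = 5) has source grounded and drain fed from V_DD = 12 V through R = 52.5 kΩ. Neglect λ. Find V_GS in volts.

With gate tied to drain, V_GS = V_DS ≥ V_GS − V_TN, so the device is in saturation.
k_n = μ_nC_ox · (W/L) = 3.03 mA/V².
KCL at the drain: ½ k_n (V_GS − V_TN)² = (V_DD − V_GS)/R.
Let x = V_GS − 1.42. Then 79.5 x² + x − 10.58 = 0, giving x = 0.358 V (positive root), so V_GS = 1.78 V.
I_D = (V_DD − V_GS)/R = (12 − 1.78) / 52.5 = 0.195 mA.

V_GS = 1.78 V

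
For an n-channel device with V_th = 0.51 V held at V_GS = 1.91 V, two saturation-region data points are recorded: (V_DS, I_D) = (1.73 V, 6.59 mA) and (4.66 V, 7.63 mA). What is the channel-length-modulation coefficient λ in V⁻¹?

λ = 0.0594 V⁻¹

With V_GS fixed, I_D ∝ (1 + λ V_DS) in saturation, so I_D2/I_D1 = (1 + λ V_DS2)/(1 + λ V_DS1).
7.63/6.59 = 1.158 = (1 + 4.66 λ)/(1 + 1.73 λ).
Solving: λ (I_D1 V_DS2 − I_D2 V_DS1) = I_D2 − I_D1, so λ = (7.63 − 6.59) / (6.59 × 4.66 − 7.63 × 1.73) = 1.04 / 17.5 = 0.0594 V⁻¹.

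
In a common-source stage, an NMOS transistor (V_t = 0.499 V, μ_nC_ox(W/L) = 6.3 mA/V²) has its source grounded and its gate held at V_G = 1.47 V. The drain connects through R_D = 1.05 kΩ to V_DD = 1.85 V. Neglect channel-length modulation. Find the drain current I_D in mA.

V_GS = V_G = 1.47 V, so V_ov = 1.47 − 0.499 = 0.971 V.
Assume saturation: I_D = ½ k_n V_ov² = 0.5 × 6.3 × 0.971² = 2.97 mA, giving V_DS = V_DD − I_D R_D = 1.85 − 2.97 × 1.05 = -1.27 V.
But -1.27 V < V_ov = 0.971 V, so the device is actually in triode.
In triode I_D = k_n[V_ov V_DS − ½ V_DS²] and I_D = (V_DD − V_DS)/R_D. Equating: 3.31 V_DS² − 7.423 V_DS + 1.85 = 0, giving V_DS = 0.286 V (the root below V_ov).
I_D = (1.85 − 0.286) / 1.05 = 1.49 mA.

I_D = 1.49 mA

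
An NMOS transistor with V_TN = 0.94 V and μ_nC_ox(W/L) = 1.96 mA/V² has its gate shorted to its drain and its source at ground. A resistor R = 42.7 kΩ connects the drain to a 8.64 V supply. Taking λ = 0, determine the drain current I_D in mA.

I_D = 0.171 mA

With gate tied to drain, V_GS = V_DS ≥ V_GS − V_TN, so the device is in saturation.
KCL at the drain: ½ k_n (V_GS − V_TN)² = (V_DD − V_GS)/R.
Let x = V_GS − 0.94. Then 41.8 x² + x − 7.7 = 0, giving x = 0.417 V (positive root), so V_GS = 1.36 V.
I_D = (V_DD − V_GS)/R = (8.64 − 1.36) / 42.7 = 0.171 mA.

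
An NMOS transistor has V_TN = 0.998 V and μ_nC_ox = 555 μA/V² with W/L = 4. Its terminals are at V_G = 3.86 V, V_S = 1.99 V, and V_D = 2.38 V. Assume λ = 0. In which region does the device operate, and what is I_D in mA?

V_GS = V_G − V_S = 3.86 − 1.99 = 1.87 V; V_DS = V_D − V_S = 2.38 − 1.99 = 0.39 V.
k_n = μ_nC_ox · (W/L) = 2.22 mA/V².
V_ov = V_GS − V_TN = 1.87 − 0.998 = 0.872 V.
Since V_DS = 0.39 V < V_ov = 0.872 V, the device is in the triode region.
I_D = k_n [V_ov · V_DS − ½ V_DS²] = 2.22 × [0.872 × 0.39 − 0.5 × 0.39²] = 0.586 mA.

Triode; I_D = 0.586 mA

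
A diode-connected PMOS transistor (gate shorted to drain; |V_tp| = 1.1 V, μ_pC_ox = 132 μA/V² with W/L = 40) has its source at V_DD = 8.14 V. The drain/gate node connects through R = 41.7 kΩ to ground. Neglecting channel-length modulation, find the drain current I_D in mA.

With gate tied to drain, V_SG = V_SD ≥ V_SG − |V_tp|, so the device is in saturation.
k_p = μ_pC_ox · (W/L) = 5.28 mA/V².
KCL at the drain: ½ k_p (V_SG − |V_tp|)² = (V_DD − V_SG)/R.
Let x = V_SG − 1.1. Then 110 x² + x − 7.04 = 0, giving x = 0.248 V (positive root), so V_SG = 1.35 V.
I_D = (V_DD − V_SG)/R = (8.14 − 1.35) / 41.7 = 0.163 mA.

I_D = 0.163 mA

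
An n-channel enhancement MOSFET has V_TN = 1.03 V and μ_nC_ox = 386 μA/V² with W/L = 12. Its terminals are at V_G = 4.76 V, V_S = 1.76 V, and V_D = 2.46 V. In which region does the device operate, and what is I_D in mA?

Triode; I_D = 5.25 mA

V_GS = V_G − V_S = 4.76 − 1.76 = 3 V; V_DS = V_D − V_S = 2.46 − 1.76 = 0.7 V.
k_n = μ_nC_ox · (W/L) = 4.632 mA/V².
V_ov = V_GS − V_TN = 3 − 1.03 = 1.97 V.
Since V_DS = 0.7 V < V_ov = 1.97 V, the device is in the triode region.
I_D = k_n [V_ov · V_DS − ½ V_DS²] = 4.632 × [1.97 × 0.7 − 0.5 × 0.7²] = 5.25 mA.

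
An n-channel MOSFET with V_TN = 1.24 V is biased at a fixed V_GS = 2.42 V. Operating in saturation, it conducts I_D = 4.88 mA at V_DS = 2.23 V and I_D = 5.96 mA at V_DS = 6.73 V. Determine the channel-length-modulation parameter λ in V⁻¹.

λ = 0.0552 V⁻¹

With V_GS fixed, I_D ∝ (1 + λ V_DS) in saturation, so I_D2/I_D1 = (1 + λ V_DS2)/(1 + λ V_DS1).
5.96/4.88 = 1.221 = (1 + 6.73 λ)/(1 + 2.23 λ).
Solving: λ (I_D1 V_DS2 − I_D2 V_DS1) = I_D2 − I_D1, so λ = (5.96 − 4.88) / (4.88 × 6.73 − 5.96 × 2.23) = 1.08 / 19.6 = 0.0552 V⁻¹.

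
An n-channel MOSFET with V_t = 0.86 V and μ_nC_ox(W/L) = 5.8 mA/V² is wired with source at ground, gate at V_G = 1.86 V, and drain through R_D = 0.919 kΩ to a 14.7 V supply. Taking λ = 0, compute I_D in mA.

I_D = 2.90 mA

V_GS = V_G = 1.86 V, so V_ov = 1.86 − 0.86 = 1 V.
Assume saturation: I_D = ½ k_n V_ov² = 0.5 × 5.8 × 1² = 2.9 mA, giving V_DS = V_DD − I_D R_D = 14.7 − 2.9 × 0.919 = 12 V.
V_DS = 12 V ≥ V_ov = 1 V, confirming saturation.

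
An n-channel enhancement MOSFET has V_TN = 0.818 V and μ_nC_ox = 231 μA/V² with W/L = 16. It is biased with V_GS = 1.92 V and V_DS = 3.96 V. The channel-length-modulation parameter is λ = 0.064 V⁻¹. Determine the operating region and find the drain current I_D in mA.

k_n = μ_nC_ox · (W/L) = 3.696 mA/V².
V_ov = V_GS − V_TN = 1.92 − 0.818 = 1.1 V.
Since V_DS = 3.96 V ≥ V_ov = 1.1 V, the device is in saturation.
I_D = ½ k_n V_ov² (1 + λ V_DS) = 0.5 × 3.696 × 1.1² × (1 + 0.064 × 3.96) = 2.81 mA.

Saturation; I_D = 2.81 mA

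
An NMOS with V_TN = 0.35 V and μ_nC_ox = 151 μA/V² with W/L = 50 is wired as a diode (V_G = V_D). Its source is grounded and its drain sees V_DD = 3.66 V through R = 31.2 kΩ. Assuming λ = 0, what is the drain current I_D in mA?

I_D = 0.101 mA

With gate tied to drain, V_GS = V_DS ≥ V_GS − V_TN, so the device is in saturation.
k_n = μ_nC_ox · (W/L) = 7.55 mA/V².
KCL at the drain: ½ k_n (V_GS − V_TN)² = (V_DD − V_GS)/R.
Let x = V_GS − 0.35. Then 118 x² + x − 3.31 = 0, giving x = 0.163 V (positive root), so V_GS = 0.513 V.
I_D = (V_DD − V_GS)/R = (3.66 − 0.513) / 31.2 = 0.101 mA.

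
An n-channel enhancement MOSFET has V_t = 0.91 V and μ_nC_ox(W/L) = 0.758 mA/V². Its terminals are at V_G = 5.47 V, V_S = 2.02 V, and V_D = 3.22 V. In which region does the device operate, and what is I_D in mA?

Triode; I_D = 1.76 mA

V_GS = V_G − V_S = 5.47 − 2.02 = 3.45 V; V_DS = V_D − V_S = 3.22 − 2.02 = 1.2 V.
V_ov = V_GS − V_t = 3.45 − 0.91 = 2.54 V.
Since V_DS = 1.2 V < V_ov = 2.54 V, the device is in the triode region.
I_D = k_n [V_ov · V_DS − ½ V_DS²] = 0.758 × [2.54 × 1.2 − 0.5 × 1.2²] = 1.76 mA.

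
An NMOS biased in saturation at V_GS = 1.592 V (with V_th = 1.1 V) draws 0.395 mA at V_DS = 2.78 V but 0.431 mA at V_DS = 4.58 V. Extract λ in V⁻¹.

With V_GS fixed, I_D ∝ (1 + λ V_DS) in saturation, so I_D2/I_D1 = (1 + λ V_DS2)/(1 + λ V_DS1).
0.431/0.395 = 1.091 = (1 + 4.58 λ)/(1 + 2.78 λ).
Solving: λ (I_D1 V_DS2 − I_D2 V_DS1) = I_D2 − I_D1, so λ = (0.431 − 0.395) / (0.395 × 4.58 − 0.431 × 2.78) = 0.036 / 0.611 = 0.0589 V⁻¹.

λ = 0.0589 V⁻¹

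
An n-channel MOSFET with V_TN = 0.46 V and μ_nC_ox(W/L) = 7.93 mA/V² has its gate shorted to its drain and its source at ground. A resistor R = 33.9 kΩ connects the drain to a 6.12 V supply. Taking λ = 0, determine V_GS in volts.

With gate tied to drain, V_GS = V_DS ≥ V_GS − V_TN, so the device is in saturation.
KCL at the drain: ½ k_n (V_GS − V_TN)² = (V_DD − V_GS)/R.
Let x = V_GS − 0.46. Then 134 x² + x − 5.66 = 0, giving x = 0.202 V (positive root), so V_GS = 0.662 V.
I_D = (V_DD − V_GS)/R = (6.12 − 0.662) / 33.9 = 0.161 mA.

V_GS = 0.662 V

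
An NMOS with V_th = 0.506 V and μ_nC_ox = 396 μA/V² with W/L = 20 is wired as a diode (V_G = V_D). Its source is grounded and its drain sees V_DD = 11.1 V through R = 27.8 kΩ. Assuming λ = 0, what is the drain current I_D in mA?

With gate tied to drain, V_GS = V_DS ≥ V_GS − V_th, so the device is in saturation.
k_n = μ_nC_ox · (W/L) = 7.92 mA/V².
KCL at the drain: ½ k_n (V_GS − V_th)² = (V_DD − V_GS)/R.
Let x = V_GS − 0.506. Then 110 x² + x − 10.59 = 0, giving x = 0.306 V (positive root), so V_GS = 0.812 V.
I_D = (V_DD − V_GS)/R = (11.1 − 0.812) / 27.8 = 0.37 mA.

I_D = 0.370 mA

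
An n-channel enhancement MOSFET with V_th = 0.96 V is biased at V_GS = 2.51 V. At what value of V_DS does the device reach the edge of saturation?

V_DS,sat = 1.55 V

The boundary between triode and saturation is V_DS = V_GS − V_th = V_ov.
V_ov = 2.51 − 0.96 = 1.55 V.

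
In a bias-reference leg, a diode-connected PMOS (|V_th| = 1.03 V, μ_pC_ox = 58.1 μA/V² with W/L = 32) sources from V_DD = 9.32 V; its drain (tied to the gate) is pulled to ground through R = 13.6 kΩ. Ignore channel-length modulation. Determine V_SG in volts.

With gate tied to drain, V_SG = V_SD ≥ V_SG − |V_th|, so the device is in saturation.
k_p = μ_pC_ox · (W/L) = 1.859 mA/V².
KCL at the drain: ½ k_p (V_SG − |V_th|)² = (V_DD − V_SG)/R.
Let x = V_SG − 1.03. Then 12.6 x² + x − 8.29 = 0, giving x = 0.771 V (positive root), so V_SG = 1.8 V.
I_D = (V_DD − V_SG)/R = (9.32 − 1.8) / 13.6 = 0.553 mA.

V_SG = 1.80 V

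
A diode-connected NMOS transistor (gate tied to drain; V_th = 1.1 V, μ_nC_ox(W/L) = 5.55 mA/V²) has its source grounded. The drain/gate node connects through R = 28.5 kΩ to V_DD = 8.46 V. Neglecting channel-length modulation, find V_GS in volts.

With gate tied to drain, V_GS = V_DS ≥ V_GS − V_th, so the device is in saturation.
KCL at the drain: ½ k_n (V_GS − V_th)² = (V_DD − V_GS)/R.
Let x = V_GS − 1.1. Then 79.1 x² + x − 7.36 = 0, giving x = 0.299 V (positive root), so V_GS = 1.4 V.
I_D = (V_DD − V_GS)/R = (8.46 − 1.4) / 28.5 = 0.248 mA.

V_GS = 1.40 V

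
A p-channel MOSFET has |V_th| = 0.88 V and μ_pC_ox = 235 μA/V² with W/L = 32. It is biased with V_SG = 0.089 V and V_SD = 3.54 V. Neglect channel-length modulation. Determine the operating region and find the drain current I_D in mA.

V_SG = 0.089 V < |V_th| = 0.88 V, so the transistor is in cutoff.

Cutoff; I_D = 0 mA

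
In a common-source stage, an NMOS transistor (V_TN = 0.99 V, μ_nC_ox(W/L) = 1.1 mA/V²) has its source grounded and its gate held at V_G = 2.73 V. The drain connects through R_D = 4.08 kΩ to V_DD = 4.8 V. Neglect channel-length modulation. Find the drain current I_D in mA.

V_GS = V_G = 2.73 V, so V_ov = 2.73 − 0.99 = 1.74 V.
Assume saturation: I_D = ½ k_n V_ov² = 0.5 × 1.1 × 1.74² = 1.67 mA, giving V_DS = V_DD − I_D R_D = 4.8 − 1.67 × 4.08 = -1.99 V.
But -1.99 V < V_ov = 1.74 V, so the device is actually in triode.
In triode I_D = k_n[V_ov V_DS − ½ V_DS²] and I_D = (V_DD − V_DS)/R_D. Equating: 2.24 V_DS² − 8.809 V_DS + 4.8 = 0, giving V_DS = 0.654 V (the root below V_ov).
I_D = (4.8 − 0.654) / 4.08 = 1.02 mA.

I_D = 1.02 mA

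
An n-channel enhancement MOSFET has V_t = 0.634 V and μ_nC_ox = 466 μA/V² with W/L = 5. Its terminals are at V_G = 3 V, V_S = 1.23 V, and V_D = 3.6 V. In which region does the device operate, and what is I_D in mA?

V_GS = V_G − V_S = 3 − 1.23 = 1.77 V; V_DS = V_D − V_S = 3.6 − 1.23 = 2.37 V.
k_n = μ_nC_ox · (W/L) = 2.33 mA/V².
V_ov = V_GS − V_t = 1.77 − 0.634 = 1.14 V.
Since V_DS = 2.37 V ≥ V_ov = 1.14 V, the device is in saturation.
I_D = ½ k_n V_ov² = 0.5 × 2.33 × 1.14² = 1.5 mA.

Saturation; I_D = 1.50 mA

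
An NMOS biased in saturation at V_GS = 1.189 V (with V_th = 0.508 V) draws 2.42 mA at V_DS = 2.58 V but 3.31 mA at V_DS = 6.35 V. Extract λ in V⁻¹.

With V_GS fixed, I_D ∝ (1 + λ V_DS) in saturation, so I_D2/I_D1 = (1 + λ V_DS2)/(1 + λ V_DS1).
3.31/2.42 = 1.368 = (1 + 6.35 λ)/(1 + 2.58 λ).
Solving: λ (I_D1 V_DS2 − I_D2 V_DS1) = I_D2 − I_D1, so λ = (3.31 − 2.42) / (2.42 × 6.35 − 3.31 × 2.58) = 0.89 / 6.83 = 0.13 V⁻¹.

λ = 0.130 V⁻¹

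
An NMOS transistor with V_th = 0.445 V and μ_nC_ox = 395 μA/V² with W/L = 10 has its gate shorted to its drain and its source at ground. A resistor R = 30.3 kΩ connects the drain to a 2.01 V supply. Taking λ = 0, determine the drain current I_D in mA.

I_D = 0.0466 mA

With gate tied to drain, V_GS = V_DS ≥ V_GS − V_th, so the device is in saturation.
k_n = μ_nC_ox · (W/L) = 3.95 mA/V².
KCL at the drain: ½ k_n (V_GS − V_th)² = (V_DD − V_GS)/R.
Let x = V_GS − 0.445. Then 59.8 x² + x − 1.565 = 0, giving x = 0.154 V (positive root), so V_GS = 0.599 V.
I_D = (V_DD − V_GS)/R = (2.01 − 0.599) / 30.3 = 0.0466 mA.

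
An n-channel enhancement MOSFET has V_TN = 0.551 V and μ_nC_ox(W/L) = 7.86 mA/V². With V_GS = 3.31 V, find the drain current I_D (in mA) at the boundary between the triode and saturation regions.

At the boundary V_DS = V_ov = V_GS − V_TN = 3.31 − 0.551 = 2.76 V.
I_D = ½ k_n V_ov² = 0.5 × 7.86 × 2.76² = 29.9 mA.

I_D = 29.9 mA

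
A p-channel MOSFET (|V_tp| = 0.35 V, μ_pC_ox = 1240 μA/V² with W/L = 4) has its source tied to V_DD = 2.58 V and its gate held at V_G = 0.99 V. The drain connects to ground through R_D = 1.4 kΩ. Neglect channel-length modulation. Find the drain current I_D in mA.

V_SG = V_DD − V_G = 2.58 − 0.99 = 1.59 V, so V_ov = 1.59 − 0.35 = 1.24 V.
k_p = μ_pC_ox · (W/L) = 4.96 mA/V².
Assume saturation: I_D = ½ k_p V_ov² = 0.5 × 4.96 × 1.24² = 3.81 mA, giving V_SD = V_DD − I_D R_D = 2.58 − 3.81 × 1.4 = -2.76 V.
But -2.76 V < V_ov = 1.24 V, so the device is actually in triode.
In triode I_D = k_p[V_ov V_SD − ½ V_SD²] and I_D = (V_DD − V_SD)/R_D. Equating: 3.47 V_SD² − 9.611 V_SD + 2.58 = 0, giving V_SD = 0.301 V (the root below V_ov).
I_D = (2.58 − 0.301) / 1.4 = 1.63 mA.

I_D = 1.63 mA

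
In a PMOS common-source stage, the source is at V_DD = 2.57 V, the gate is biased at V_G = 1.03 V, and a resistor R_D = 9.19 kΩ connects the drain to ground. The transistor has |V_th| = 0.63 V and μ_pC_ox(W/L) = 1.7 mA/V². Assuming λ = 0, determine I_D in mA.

V_SG = V_DD − V_G = 2.57 − 1.03 = 1.54 V, so V_ov = 1.54 − 0.63 = 0.91 V.
Assume saturation: I_D = ½ k_p V_ov² = 0.5 × 1.7 × 0.91² = 0.704 mA, giving V_SD = V_DD − I_D R_D = 2.57 − 0.704 × 9.19 = -3.9 V.
But -3.9 V < V_ov = 0.91 V, so the device is actually in triode.
In triode I_D = k_p[V_ov V_SD − ½ V_SD²] and I_D = (V_DD − V_SD)/R_D. Equating: 7.81 V_SD² − 15.22 V_SD + 2.57 = 0, giving V_SD = 0.187 V (the root below V_ov).
I_D = (2.57 − 0.187) / 9.19 = 0.259 mA.

I_D = 0.259 mA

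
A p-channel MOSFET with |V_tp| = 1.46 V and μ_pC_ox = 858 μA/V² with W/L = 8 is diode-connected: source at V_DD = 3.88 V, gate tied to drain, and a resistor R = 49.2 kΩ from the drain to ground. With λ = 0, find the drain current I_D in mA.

I_D = 0.0468 mA

With gate tied to drain, V_SG = V_SD ≥ V_SG − |V_tp|, so the device is in saturation.
k_p = μ_pC_ox · (W/L) = 6.864 mA/V².
KCL at the drain: ½ k_p (V_SG − |V_tp|)² = (V_DD − V_SG)/R.
Let x = V_SG − 1.46. Then 169 x² + x − 2.42 = 0, giving x = 0.117 V (positive root), so V_SG = 1.58 V.
I_D = (V_DD − V_SG)/R = (3.88 − 1.58) / 49.2 = 0.0468 mA.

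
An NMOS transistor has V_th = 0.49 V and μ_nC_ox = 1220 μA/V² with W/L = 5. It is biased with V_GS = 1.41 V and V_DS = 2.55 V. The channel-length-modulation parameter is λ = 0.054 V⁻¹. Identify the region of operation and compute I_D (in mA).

Saturation; I_D = 2.94 mA

k_n = μ_nC_ox · (W/L) = 6.1 mA/V².
V_ov = V_GS − V_th = 1.41 − 0.49 = 0.92 V.
Since V_DS = 2.55 V ≥ V_ov = 0.92 V, the device is in saturation.
I_D = ½ k_n V_ov² (1 + λ V_DS) = 0.5 × 6.1 × 0.92² × (1 + 0.054 × 2.55) = 2.94 mA.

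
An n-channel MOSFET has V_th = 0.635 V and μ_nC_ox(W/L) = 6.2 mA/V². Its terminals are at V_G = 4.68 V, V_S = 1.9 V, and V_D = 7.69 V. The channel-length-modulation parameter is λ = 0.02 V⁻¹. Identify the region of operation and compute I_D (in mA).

V_GS = V_G − V_S = 4.68 − 1.9 = 2.78 V; V_DS = V_D − V_S = 7.69 − 1.9 = 5.79 V.
V_ov = V_GS − V_th = 2.78 − 0.635 = 2.14 V.
Since V_DS = 5.79 V ≥ V_ov = 2.14 V, the device is in saturation.
I_D = ½ k_n V_ov² (1 + λ V_DS) = 0.5 × 6.2 × 2.14² × (1 + 0.02 × 5.79) = 15.9 mA.

Saturation; I_D = 15.9 mA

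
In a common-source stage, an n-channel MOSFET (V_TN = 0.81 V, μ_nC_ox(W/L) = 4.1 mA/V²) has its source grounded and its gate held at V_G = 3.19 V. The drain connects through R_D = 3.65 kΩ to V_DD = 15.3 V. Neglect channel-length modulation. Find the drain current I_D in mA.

V_GS = V_G = 3.19 V, so V_ov = 3.19 − 0.81 = 2.38 V.
Assume saturation: I_D = ½ k_n V_ov² = 0.5 × 4.1 × 2.38² = 11.6 mA, giving V_DS = V_DD − I_D R_D = 15.3 − 11.6 × 3.65 = -27.1 V.
But -27.1 V < V_ov = 2.38 V, so the device is actually in triode.
In triode I_D = k_n[V_ov V_DS − ½ V_DS²] and I_D = (V_DD − V_DS)/R_D. Equating: 7.48 V_DS² − 36.62 V_DS + 15.3 = 0, giving V_DS = 0.461 V (the root below V_ov).
I_D = (15.3 − 0.461) / 3.65 = 4.07 mA.

I_D = 4.07 mA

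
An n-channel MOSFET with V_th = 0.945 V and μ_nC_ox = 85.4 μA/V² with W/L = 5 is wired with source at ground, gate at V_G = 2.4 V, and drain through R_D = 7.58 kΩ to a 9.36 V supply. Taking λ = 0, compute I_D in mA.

V_GS = V_G = 2.4 V, so V_ov = 2.4 − 0.945 = 1.46 V.
k_n = μ_nC_ox · (W/L) = 0.427 mA/V².
Assume saturation: I_D = ½ k_n V_ov² = 0.5 × 0.427 × 1.46² = 0.452 mA, giving V_DS = V_DD − I_D R_D = 9.36 − 0.452 × 7.58 = 5.93 V.
V_DS = 5.93 V ≥ V_ov = 1.46 V, confirming saturation.

I_D = 0.452 mA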